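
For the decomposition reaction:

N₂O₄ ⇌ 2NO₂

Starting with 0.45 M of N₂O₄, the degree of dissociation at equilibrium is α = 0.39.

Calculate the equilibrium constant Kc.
K_c = 0.4488

x = α·[A]₀ = 0.39 × 0.45 = 0.1755 M dissociated.
At eq: [N₂O₄] = 0.45 − 0.1755 = 0.2745 M; [NO₂] = 2x = 0.351 M.
Kc = [NO₂]²/[N₂O₄] = (0.351)²/0.2745 = 0.4488.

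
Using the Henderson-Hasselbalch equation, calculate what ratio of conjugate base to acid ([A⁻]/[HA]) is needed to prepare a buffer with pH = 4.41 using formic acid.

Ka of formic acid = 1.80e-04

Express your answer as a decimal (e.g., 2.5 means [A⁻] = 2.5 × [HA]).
[A⁻]/[HA] = 4.627

pKa = −log(1.80e-04) = 3.7447. pH = pKa + log([A⁻]/[HA]). 4.41 = 3.7447 + log(ratio). log(ratio) = 4.41 − 3.7447 = 0.6653. ratio = 10^(0.6653) = 4.627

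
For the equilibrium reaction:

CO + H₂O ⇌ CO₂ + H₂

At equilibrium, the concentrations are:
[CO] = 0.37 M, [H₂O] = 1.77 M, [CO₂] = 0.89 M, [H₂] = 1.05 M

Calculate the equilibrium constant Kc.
K_c = 1.4269

Kc = ([CO₂] × [H₂]) / ([CO] × [H₂O])
   = ((0.89)·(1.05)) / ((0.37)·(1.77))
   = 0.9345 / 0.6549 = 1.4269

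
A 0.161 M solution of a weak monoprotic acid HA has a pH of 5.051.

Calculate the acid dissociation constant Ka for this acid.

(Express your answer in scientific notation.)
K_a = 4.91e-10

[H⁺] = 10^(−pH) = 10^(−5.051) = 8.892e-06 M. For HA ⇌ H⁺ + A⁻, Ka = x²/(C − x) = (8.892e-06)²/(0.161 − 8.892e-06) = 4.91e-10.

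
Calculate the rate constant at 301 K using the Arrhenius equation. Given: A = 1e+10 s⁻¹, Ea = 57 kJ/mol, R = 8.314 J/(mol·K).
1.28e+00 s⁻¹

k = A·exp(-Ea/(R·T)) = 1e+10·exp(-57000/(8.314·301)) = 1e+10·exp(-22.7771) = 1e+10·1.2824e-10 = 1.28e+00 s⁻¹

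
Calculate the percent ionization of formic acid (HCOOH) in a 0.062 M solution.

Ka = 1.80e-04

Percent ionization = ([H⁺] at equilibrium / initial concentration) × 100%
Percent ionization = 5.24%

Let x = [H⁺]. Ka = x²/(C - x) ⇒ x² + (1.80e-04)x - (1.80e-04)(0.062) = 0. x = 3.2519e-03. Percent = (3.2519e-03/0.062) × 100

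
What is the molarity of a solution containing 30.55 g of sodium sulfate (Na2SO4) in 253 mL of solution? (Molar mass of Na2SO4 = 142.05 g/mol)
Moles of Na2SO4 = 30.55 g ÷ 142.05 g/mol = 0.215065 mol
Volume = 253 mL = 0.253 L
Molarity = 0.215065 mol ÷ 0.253 L = 0.8501 M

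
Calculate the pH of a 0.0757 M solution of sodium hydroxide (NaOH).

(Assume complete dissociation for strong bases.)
pH = 12.88

[OH⁻] = 0.0757 M for strong base. pOH = -log[OH⁻] = 1.12, pH = 14 - pOH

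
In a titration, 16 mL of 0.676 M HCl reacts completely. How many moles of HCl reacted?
Moles = Molarity × Volume (L)
Moles = 0.676 M × 0.016 L = 0.01082 mol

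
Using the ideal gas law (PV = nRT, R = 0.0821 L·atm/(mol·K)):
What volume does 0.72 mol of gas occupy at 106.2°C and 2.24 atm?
T = 106.2°C + 273.15 = 379.35 K
V = nRT/P = (0.72 × 0.0821 × 379.35) / 2.24
V = 10.01 L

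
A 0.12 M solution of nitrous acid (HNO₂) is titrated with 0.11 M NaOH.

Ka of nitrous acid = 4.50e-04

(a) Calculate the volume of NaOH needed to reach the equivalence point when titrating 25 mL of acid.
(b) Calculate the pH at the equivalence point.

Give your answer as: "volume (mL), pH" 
V = 27.3 mL, pH = 8.05

(a) At equivalence: moles acid = moles base.
moles acid = 0.12 × 0.025 = 0.003 mol; V_NaOH = 0.003/0.11 = 0.02727 L = 27.3 mL.
(b) At equivalence, all acid → conjugate base A⁻ at [A⁻] = 0.003/0.05227 = 0.05739 M.
Kb = Kw/Ka = 1.0e-14/4.50e-04 = 2.222e-11; [OH⁻] = √(Kb·[A⁻]) = 1.129e-06; pOH = 5.95; pH = 14 − pOH = 8.05.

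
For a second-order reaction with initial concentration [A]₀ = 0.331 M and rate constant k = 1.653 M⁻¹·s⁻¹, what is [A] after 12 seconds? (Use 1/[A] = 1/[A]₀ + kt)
0.0437 M

1/[A] = 1/[A]₀ + k·t = 1/0.331 + (1.653)·(12) = 3.0211 + 19.8360 = 22.8571
[A] = 1/22.8571 = 0.0437 M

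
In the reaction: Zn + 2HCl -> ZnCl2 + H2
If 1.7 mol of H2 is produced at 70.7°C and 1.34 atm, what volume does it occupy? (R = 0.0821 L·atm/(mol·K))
T = 70.7°C + 273.15 = 343.85 K
V = nRT/P = (1.7 × 0.0821 × 343.85) / 1.34
V = 35.81 L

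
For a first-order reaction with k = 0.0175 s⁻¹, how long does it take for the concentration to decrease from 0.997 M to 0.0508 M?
170.11 s

From ln[A] = ln[A]₀ - k·t: t = ln([A]₀/[A])/k = ln(0.997/0.0508)/0.0175 = ln(19.6260)/0.0175 = 2.9769/0.0175 = 170.11 s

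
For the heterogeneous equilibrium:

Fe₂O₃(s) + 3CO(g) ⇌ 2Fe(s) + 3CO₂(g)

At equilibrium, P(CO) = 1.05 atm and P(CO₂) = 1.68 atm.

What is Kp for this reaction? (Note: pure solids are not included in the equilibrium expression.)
K_p = 4.096

Solids (Fe₂O₃, Fe) are excluded.
Kp = P(CO₂)³/P(CO)³ = (1.68)³/(1.05)³ = 4.742/1.158 = 4.096.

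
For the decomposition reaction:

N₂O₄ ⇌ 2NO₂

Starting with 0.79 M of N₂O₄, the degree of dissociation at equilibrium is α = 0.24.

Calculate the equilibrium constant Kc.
K_c = 0.2395

x = α·[A]₀ = 0.24 × 0.79 = 0.1896 M dissociated.
At eq: [N₂O₄] = 0.79 − 0.1896 = 0.6004 M; [NO₂] = 2x = 0.3792 M.
Kc = [NO₂]²/[N₂O₄] = (0.3792)²/0.6004 = 0.2395.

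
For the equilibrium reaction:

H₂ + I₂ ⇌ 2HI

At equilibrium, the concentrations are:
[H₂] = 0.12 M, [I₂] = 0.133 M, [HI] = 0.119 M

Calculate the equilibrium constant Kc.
K_c = 0.8873

Kc = ([HI]^2) / ([H₂] × [I₂])
   = ((0.119)^2) / ((0.12)·(0.133))
   = 0.014161 / 0.01596 = 0.8873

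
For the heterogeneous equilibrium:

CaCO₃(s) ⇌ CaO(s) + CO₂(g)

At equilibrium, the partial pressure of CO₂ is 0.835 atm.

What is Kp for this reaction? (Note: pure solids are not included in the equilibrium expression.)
K_p = 0.835

Solids (CaCO₃, CaO) have activity 1 and are excluded.
Kp = P(CO₂) = 0.835.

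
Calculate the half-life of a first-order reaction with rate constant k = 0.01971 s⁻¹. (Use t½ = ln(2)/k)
35.17 s

t½ = ln(2)/k = 0.6931/0.01971 = 35.17 s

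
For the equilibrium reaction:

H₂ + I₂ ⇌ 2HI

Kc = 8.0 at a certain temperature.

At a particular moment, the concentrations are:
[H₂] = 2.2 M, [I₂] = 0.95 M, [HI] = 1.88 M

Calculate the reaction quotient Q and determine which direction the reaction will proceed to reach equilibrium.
Q = 1.691, Q < K, reaction proceeds forward (toward products)

Q = ([HI]^2) / ([H₂] × [I₂])
  = ((1.88)^2) / ((2.2)·(0.95)) = 3.5344/2.09 = 1.691
Since Q = 1.691 < Kc = 8.0, the reaction proceeds forward (toward products) to reach equilibrium.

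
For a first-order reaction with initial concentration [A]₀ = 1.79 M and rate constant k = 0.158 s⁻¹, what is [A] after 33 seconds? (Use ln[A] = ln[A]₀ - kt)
0.0097 M

ln[A] = ln[A]₀ - k·t = ln(1.79) - (0.158)·(33) = 0.5822 - 5.2140 = -4.6318
[A] = e^(-4.6318) = 0.0097 M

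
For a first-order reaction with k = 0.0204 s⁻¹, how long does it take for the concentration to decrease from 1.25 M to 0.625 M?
33.98 s

From ln[A] = ln[A]₀ - k·t: t = ln([A]₀/[A])/k = ln(1.25/0.625)/0.0204 = ln(2.0000)/0.0204 = 0.6931/0.0204 = 33.98 s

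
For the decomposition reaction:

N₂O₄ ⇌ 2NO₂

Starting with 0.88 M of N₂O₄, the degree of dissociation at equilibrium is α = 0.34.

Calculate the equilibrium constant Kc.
K_c = 0.6165

x = α·[A]₀ = 0.34 × 0.88 = 0.2992 M dissociated.
At eq: [N₂O₄] = 0.88 − 0.2992 = 0.5808 M; [NO₂] = 2x = 0.5984 M.
Kc = [NO₂]²/[N₂O₄] = (0.5984)²/0.5808 = 0.6165.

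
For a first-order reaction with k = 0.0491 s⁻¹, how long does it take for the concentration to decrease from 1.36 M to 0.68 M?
14.12 s

From ln[A] = ln[A]₀ - k·t: t = ln([A]₀/[A])/k = ln(1.36/0.68)/0.0491 = ln(2.0000)/0.0491 = 0.6931/0.0491 = 14.12 s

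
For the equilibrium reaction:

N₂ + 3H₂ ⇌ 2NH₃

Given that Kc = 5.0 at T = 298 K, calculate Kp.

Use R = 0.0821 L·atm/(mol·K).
K_p = 0.0084

Δn = (moles gaseous products) − (moles gaseous reactants) = -2
T = 298 K; RT = 0.0821 × 298 = 24.4658
Kp = Kc·(RT)^Δn = 5.0 × (24.4658)^-2 = 5.0 × 0.00167063 = 0.0084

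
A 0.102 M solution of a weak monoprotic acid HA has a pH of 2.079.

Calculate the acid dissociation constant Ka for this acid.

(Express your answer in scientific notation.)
K_a = 7.42e-04

[H⁺] = 10^(−pH) = 10^(−2.079) = 8.337e-03 M. For HA ⇌ H⁺ + A⁻, Ka = x²/(C − x) = (8.337e-03)²/(0.102 − 8.337e-03) = 7.42e-04.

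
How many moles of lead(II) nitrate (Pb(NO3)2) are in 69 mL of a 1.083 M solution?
Moles = Molarity × Volume (L)
Moles = 1.083 M × 0.069 L = 0.07473 mol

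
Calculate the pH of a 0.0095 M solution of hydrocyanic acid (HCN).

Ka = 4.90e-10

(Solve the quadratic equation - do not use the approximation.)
pH = 5.67

x² + Ka×x - Ka×C = 0. Using quadratic formula: [H⁺] = 2.1573e-06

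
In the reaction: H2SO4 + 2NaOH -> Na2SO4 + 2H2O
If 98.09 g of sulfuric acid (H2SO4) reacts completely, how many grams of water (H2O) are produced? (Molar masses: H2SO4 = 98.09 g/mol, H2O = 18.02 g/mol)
Moles of H2SO4 = 98.09 g ÷ 98.09 g/mol = 1 mol
Mole ratio: 2 mol H2O / 1 mol H2SO4
Moles of H2O = 1 × (2/1) = 2 mol
Mass of H2O = 2 mol × 18.02 g/mol = 36.04 g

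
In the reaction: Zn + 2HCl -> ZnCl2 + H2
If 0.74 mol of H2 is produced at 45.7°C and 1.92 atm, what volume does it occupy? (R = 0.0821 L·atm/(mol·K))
T = 45.7°C + 273.15 = 318.85 K
V = nRT/P = (0.74 × 0.0821 × 318.85) / 1.92
V = 10.09 L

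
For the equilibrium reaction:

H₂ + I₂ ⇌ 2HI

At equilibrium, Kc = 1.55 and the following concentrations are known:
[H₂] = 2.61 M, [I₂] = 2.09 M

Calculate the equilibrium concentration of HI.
[HI] = 2.9078 M

Kc = ([HI]^2) / ([H₂] × [I₂]) = 1.55
[HI]^2 = Kc · (reactant terms)/(other product terms) = 1.55 · 5.4549 / 1 = 8.4551
[HI] = (8.4551)^(1/2) = 2.9078 M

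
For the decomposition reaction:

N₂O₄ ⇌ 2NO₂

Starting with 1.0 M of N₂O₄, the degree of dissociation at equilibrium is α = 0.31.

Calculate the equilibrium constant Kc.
K_c = 0.5571

x = α·[A]₀ = 0.31 × 1.0 = 0.31 M dissociated.
At eq: [N₂O₄] = 1.0 − 0.31 = 0.69 M; [NO₂] = 2x = 0.62 M.
Kc = [NO₂]²/[N₂O₄] = (0.62)²/0.69 = 0.5571.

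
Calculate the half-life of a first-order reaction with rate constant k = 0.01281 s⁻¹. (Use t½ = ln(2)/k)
54.11 s

t½ = ln(2)/k = 0.6931/0.01281 = 54.11 s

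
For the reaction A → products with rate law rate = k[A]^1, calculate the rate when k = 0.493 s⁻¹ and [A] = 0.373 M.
0.1839 M/s

rate = k·[A]^1 = 0.493·(0.373)^1 = 0.493·0.373 = 0.1839 M/s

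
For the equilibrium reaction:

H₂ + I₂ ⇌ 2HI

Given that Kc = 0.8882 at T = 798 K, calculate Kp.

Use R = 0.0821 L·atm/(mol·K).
K_p = 0.8882

Δn = (moles gaseous products) − (moles gaseous reactants) = 0
T = 798 K; RT = 0.0821 × 798 = 65.5158
Kp = Kc·(RT)^Δn = 0.8882 × (65.5158)^0 = 0.8882 × 1 = 0.8882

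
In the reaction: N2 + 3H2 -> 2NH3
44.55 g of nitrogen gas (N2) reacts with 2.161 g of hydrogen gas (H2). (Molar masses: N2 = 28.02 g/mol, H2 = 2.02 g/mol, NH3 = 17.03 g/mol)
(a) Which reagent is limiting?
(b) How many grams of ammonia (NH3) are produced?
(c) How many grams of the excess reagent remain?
(a) H2, (b) 12.15 g, (c) 34.56 g

Moles of N2 = 44.55 g ÷ 28.02 g/mol = 1.58994 mol
Moles of H2 = 2.161 g ÷ 2.02 g/mol = 1.0698 mol
Moles ÷ coefficient: N2: 1.58994/1 = 1.59, H2: 1.0698/3 = 0.3566
(a) H2 has the smaller value, so H2 is the limiting reagent.
(b) Moles of NH3 = 1.0698 mol H2 × (2/3) = 0.713201 mol; mass = 0.713201 mol × 17.03 g/mol = 12.15 g
(c) N2 consumed = 1.0698 × (1/3) = 0.356601 mol; remaining = 1.58994 − 0.356601 = 1.23334 mol; mass = 1.23334 mol × 28.02 g/mol = 34.56 g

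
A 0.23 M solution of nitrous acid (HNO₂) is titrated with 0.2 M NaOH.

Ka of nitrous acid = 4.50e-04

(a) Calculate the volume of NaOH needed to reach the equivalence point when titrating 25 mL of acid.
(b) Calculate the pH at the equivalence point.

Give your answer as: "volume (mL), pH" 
V = 28.7 mL, pH = 8.19

(a) At equivalence: moles acid = moles base.
moles acid = 0.23 × 0.025 = 0.00575 mol; V_NaOH = 0.00575/0.2 = 0.02875 L = 28.7 mL.
(b) At equivalence, all acid → conjugate base A⁻ at [A⁻] = 0.00575/0.05375 = 0.107 M.
Kb = Kw/Ka = 1.0e-14/4.50e-04 = 2.222e-11; [OH⁻] = √(Kb·[A⁻]) = 1.542e-06; pOH = 5.81; pH = 14 − pOH = 8.19.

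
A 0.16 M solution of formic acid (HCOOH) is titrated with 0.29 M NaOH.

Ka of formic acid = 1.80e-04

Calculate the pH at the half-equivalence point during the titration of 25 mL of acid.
pH = pKa = 3.74

At the half-equivalence point, [HA] = [A⁻], so by Henderson–Hasselbalch pH = pKa + log(1) = pKa.
pKa = −log(1.80e-04) = 3.74.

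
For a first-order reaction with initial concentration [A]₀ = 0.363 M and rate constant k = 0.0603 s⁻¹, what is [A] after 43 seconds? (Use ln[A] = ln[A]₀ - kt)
0.0272 M

ln[A] = ln[A]₀ - k·t = ln(0.363) - (0.0603)·(43) = -1.0134 - 2.5929 = -3.6063
[A] = e^(-3.6063) = 0.0272 M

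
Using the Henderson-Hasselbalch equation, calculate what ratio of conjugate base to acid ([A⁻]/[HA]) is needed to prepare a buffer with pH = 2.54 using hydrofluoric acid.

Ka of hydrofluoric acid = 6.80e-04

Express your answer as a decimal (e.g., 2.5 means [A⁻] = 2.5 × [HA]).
[A⁻]/[HA] = 0.236

pKa = −log(6.80e-04) = 3.1675. pH = pKa + log([A⁻]/[HA]). 2.54 = 3.1675 + log(ratio). log(ratio) = 2.54 − 3.1675 = -0.6275. ratio = 10^(-0.6275) = 0.236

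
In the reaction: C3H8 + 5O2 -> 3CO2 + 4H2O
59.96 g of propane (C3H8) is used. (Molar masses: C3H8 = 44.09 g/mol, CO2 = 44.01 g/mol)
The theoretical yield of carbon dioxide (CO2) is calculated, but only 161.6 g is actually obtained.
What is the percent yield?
Moles of C3H8 = 59.96 g ÷ 44.09 g/mol = 1.35995 mol
Mole ratio: 3 mol CO2 / 1 mol C3H8
Moles of CO2 = 1.35995 × (3/1) = 4.07984 mol
Theoretical yield = 4.07984 mol × 44.01 g/mol = 179.55 g
Actual yield = 161.6 g
Percent yield = (161.6 / 179.55) × 100% = 90.0%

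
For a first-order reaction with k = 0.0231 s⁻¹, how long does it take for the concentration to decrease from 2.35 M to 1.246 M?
27.47 s

From ln[A] = ln[A]₀ - k·t: t = ln([A]₀/[A])/k = ln(2.35/1.246)/0.0231 = ln(1.8860)/0.0231 = 0.6345/0.0231 = 27.47 s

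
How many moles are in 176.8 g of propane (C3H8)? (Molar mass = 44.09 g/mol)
Moles = 176.8 g ÷ 44.09 g/mol = 4.01 mol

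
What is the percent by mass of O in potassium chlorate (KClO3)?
Mass of O in formula = 16.0 × 3 = 48 g/mol
Molar mass = 122.55 g/mol
% O = (48/122.55) × 100% = 39.17%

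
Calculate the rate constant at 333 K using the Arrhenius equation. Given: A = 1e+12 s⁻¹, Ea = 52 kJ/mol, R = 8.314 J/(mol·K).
6.97e+03 s⁻¹

k = A·exp(-Ea/(R·T)) = 1e+12·exp(-52000/(8.314·333)) = 1e+12·exp(-18.7823) = 1e+12·6.9654e-09 = 6.97e+03 s⁻¹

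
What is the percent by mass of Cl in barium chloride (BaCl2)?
Mass of Cl in formula = 35.45 × 2 = 70.9 g/mol
Molar mass = 208.23 g/mol
% Cl = (70.9/208.23) × 100% = 34.05%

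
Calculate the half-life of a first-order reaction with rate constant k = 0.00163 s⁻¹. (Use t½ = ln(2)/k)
425.24 s

t½ = ln(2)/k = 0.6931/0.00163 = 425.24 s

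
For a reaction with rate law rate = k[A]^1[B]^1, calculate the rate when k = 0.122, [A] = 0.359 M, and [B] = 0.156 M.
0.006832 M/s

rate = k·[A]^1·[B]^1 = 0.122·(0.359)^1·(0.156)^1 = 0.122·0.359·0.156 = 0.006832 M/s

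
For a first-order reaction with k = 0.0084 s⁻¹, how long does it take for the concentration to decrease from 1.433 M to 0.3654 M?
162.68 s

From ln[A] = ln[A]₀ - k·t: t = ln([A]₀/[A])/k = ln(1.433/0.3654)/0.0084 = ln(3.9217)/0.0084 = 1.3665/0.0084 = 162.68 s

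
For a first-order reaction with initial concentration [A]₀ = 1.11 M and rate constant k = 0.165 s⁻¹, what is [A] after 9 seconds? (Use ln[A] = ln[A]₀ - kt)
0.2514 M

ln[A] = ln[A]₀ - k·t = ln(1.11) - (0.165)·(9) = 0.1044 - 1.4850 = -1.3806
[A] = e^(-1.3806) = 0.2514 M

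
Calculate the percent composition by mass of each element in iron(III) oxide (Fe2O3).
Fe: 69.94%, O: 30.06%

Molar mass of Fe2O3 = 159.7 g/mol
% Fe = (2 × 55.85) / 159.7 × 100% = 111.7 / 159.7 × 100% = 69.94%
% O = (3 × 16.0) / 159.7 × 100% = 48 / 159.7 × 100% = 30.06%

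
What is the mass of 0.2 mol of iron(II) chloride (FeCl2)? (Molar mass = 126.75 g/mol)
Mass = 0.2 mol × 126.75 g/mol = 25.35 g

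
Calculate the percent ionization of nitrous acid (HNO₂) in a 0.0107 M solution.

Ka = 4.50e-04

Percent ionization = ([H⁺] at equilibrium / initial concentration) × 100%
Percent ionization = 18.5%

Let x = [H⁺]. Ka = x²/(C - x) ⇒ x² + (4.50e-04)x - (4.50e-04)(0.0107) = 0. x = 1.9808e-03. Percent = (1.9808e-03/0.0107) × 100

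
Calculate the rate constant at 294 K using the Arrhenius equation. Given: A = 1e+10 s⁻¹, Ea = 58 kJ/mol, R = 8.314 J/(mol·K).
4.95e-01 s⁻¹

k = A·exp(-Ea/(R·T)) = 1e+10·exp(-58000/(8.314·294)) = 1e+10·exp(-23.7285) = 1e+10·4.9526e-11 = 4.95e-01 s⁻¹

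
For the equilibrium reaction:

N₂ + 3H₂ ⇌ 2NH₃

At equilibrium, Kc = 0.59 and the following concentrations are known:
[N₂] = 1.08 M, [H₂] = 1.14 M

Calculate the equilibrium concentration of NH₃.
[NH₃] = 0.9716 M

Kc = ([NH₃]^2) / ([N₂] × [H₂]^3) = 0.59
[NH₃]^2 = Kc · (reactant terms)/(other product terms) = 0.59 · 1.6001 / 1 = 0.94404
[NH₃] = (0.94404)^(1/2) = 0.9716 M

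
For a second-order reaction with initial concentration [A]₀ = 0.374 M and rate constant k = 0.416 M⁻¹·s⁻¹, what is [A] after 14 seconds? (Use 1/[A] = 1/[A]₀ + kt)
0.1177 M

1/[A] = 1/[A]₀ + k·t = 1/0.374 + (0.416)·(14) = 2.6738 + 5.8240 = 8.4978
[A] = 1/8.4978 = 0.1177 M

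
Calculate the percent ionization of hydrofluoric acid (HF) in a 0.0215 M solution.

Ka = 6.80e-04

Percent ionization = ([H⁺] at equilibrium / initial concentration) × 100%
Percent ionization = 16.3%

Let x = [H⁺]. Ka = x²/(C - x) ⇒ x² + (6.80e-04)x - (6.80e-04)(0.0215) = 0. x = 3.4987e-03. Percent = (3.4987e-03/0.0215) × 100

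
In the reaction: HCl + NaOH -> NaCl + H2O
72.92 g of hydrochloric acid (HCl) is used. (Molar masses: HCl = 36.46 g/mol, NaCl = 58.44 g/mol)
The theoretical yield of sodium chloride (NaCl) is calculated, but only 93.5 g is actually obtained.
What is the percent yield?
Moles of HCl = 72.92 g ÷ 36.46 g/mol = 2 mol
Mole ratio: 1 mol NaCl / 1 mol HCl
Moles of NaCl = 2 × (1/1) = 2 mol
Theoretical yield = 2 mol × 58.44 g/mol = 116.88 g
Actual yield = 93.5 g
Percent yield = (93.5 / 116.88) × 100% = 80.0%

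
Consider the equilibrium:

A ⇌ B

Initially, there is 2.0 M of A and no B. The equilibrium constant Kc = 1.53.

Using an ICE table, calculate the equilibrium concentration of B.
[B] = 1.209 M

ICE: [A] = 2.0 − x, [B] = x.
Kc = x/(2.0 − x) = 1.53 ⇒ x = 1.53·2.0/(1 + 1.53) = 3.06/2.53 = 1.209.
[B] = x = 1.209 M.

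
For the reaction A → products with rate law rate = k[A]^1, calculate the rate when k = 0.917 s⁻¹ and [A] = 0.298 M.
0.2733 M/s

rate = k·[A]^1 = 0.917·(0.298)^1 = 0.917·0.298 = 0.2733 M/s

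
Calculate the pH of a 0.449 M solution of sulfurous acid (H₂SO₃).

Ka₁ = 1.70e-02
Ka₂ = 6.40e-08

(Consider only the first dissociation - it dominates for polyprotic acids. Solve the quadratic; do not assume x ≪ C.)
pH = 1.10

x² + Ka₁·x − Ka₁·C = 0 with Ka₁ = 1.70e-02, C = 0.449.
x = (−Ka₁ + √(Ka₁² + 4·Ka₁·C))/2 = 7.9280e-02 M, so pH = 1.10.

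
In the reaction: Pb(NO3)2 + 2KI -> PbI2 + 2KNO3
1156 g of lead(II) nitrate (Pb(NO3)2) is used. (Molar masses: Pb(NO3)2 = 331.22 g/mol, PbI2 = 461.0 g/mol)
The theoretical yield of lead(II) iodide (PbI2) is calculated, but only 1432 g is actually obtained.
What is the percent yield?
Moles of Pb(NO3)2 = 1156 g ÷ 331.22 g/mol = 3.49013 mol
Mole ratio: 1 mol PbI2 / 1 mol Pb(NO3)2
Moles of PbI2 = 3.49013 × (1/1) = 3.49013 mol
Theoretical yield = 3.49013 mol × 461.0 g/mol = 1608.9 g
Actual yield = 1432 g
Percent yield = (1432 / 1608.9) × 100% = 89.0%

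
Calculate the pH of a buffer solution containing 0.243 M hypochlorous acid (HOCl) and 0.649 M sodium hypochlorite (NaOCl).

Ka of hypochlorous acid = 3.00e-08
pH = 7.95

pKa = -log(3.00e-08) = 7.52. pH = pKa + log([A⁻]/[HA]) = 7.52 + log(0.649/0.243)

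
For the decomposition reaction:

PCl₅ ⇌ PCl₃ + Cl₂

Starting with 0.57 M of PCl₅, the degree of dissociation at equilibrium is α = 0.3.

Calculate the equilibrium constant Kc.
K_c = 0.0733

x = α·[A]₀ = 0.3 × 0.57 = 0.171 M dissociated.
At eq: [PCl₅] = 0.57 − 0.171 = 0.399 M; [PCl₃] = [Cl₂] = x = 0.171 M.
Kc = [PCl₃][Cl₂]/[PCl₅] = (0.171)²/0.399 = 0.07329.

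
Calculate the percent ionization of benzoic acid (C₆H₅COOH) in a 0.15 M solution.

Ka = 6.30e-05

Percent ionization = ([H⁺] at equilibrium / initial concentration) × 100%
Percent ionization = 2.03%

Let x = [H⁺]. Ka = x²/(C - x) ⇒ x² + (6.30e-05)x - (6.30e-05)(0.15) = 0. x = 3.0427e-03. Percent = (3.0427e-03/0.15) × 100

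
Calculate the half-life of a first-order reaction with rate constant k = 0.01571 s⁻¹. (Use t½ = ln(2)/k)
44.12 s

t½ = ln(2)/k = 0.6931/0.01571 = 44.12 s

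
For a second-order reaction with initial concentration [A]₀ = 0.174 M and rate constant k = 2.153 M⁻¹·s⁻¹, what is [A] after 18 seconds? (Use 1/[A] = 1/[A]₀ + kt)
0.0225 M

1/[A] = 1/[A]₀ + k·t = 1/0.174 + (2.153)·(18) = 5.7471 + 38.7540 = 44.5011
[A] = 1/44.5011 = 0.0225 M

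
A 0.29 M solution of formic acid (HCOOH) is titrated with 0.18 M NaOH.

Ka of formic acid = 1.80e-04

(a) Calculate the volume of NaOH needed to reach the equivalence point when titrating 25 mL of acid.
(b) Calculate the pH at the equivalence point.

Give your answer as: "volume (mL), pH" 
V = 40.3 mL, pH = 8.40

(a) At equivalence: moles acid = moles base.
moles acid = 0.29 × 0.025 = 0.00725 mol; V_NaOH = 0.00725/0.18 = 0.04028 L = 40.3 mL.
(b) At equivalence, all acid → conjugate base A⁻ at [A⁻] = 0.00725/0.06528 = 0.1111 M.
Kb = Kw/Ka = 1.0e-14/1.80e-04 = 5.556e-11; [OH⁻] = √(Kb·[A⁻]) = 2.484e-06; pOH = 5.60; pH = 14 − pOH = 8.40.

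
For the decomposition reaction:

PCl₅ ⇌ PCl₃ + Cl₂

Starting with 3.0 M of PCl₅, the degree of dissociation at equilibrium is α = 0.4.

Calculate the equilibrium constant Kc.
K_c = 0.8000

x = α·[A]₀ = 0.4 × 3.0 = 1.2 M dissociated.
At eq: [PCl₅] = 3.0 − 1.2 = 1.8 M; [PCl₃] = [Cl₂] = x = 1.2 M.
Kc = [PCl₃][Cl₂]/[PCl₅] = (1.2)²/1.8 = 0.8.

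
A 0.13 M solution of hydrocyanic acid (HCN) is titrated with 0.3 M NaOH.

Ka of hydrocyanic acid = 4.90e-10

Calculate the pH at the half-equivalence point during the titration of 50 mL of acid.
pH = pKa = 9.31

At the half-equivalence point, [HA] = [A⁻], so by Henderson–Hasselbalch pH = pKa + log(1) = pKa.
pKa = −log(4.90e-10) = 9.31.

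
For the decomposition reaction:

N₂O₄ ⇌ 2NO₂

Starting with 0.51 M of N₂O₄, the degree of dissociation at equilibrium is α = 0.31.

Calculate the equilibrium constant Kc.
K_c = 0.2841

x = α·[A]₀ = 0.31 × 0.51 = 0.1581 M dissociated.
At eq: [N₂O₄] = 0.51 − 0.1581 = 0.3519 M; [NO₂] = 2x = 0.3162 M.
Kc = [NO₂]²/[N₂O₄] = (0.3162)²/0.3519 = 0.2841.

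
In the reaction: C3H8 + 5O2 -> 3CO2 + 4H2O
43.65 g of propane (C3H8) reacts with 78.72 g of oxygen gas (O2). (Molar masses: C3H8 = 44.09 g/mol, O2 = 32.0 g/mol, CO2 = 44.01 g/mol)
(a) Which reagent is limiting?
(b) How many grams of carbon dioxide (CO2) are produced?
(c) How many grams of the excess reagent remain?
(a) O2, (b) 64.96 g, (c) 21.96 g

Moles of C3H8 = 43.65 g ÷ 44.09 g/mol = 0.99002 mol
Moles of O2 = 78.72 g ÷ 32.0 g/mol = 2.46 mol
Moles ÷ coefficient: C3H8: 0.99002/1 = 0.99, O2: 2.46/5 = 0.492
(a) O2 has the smaller value, so O2 is the limiting reagent.
(b) Moles of CO2 = 2.46 mol O2 × (3/5) = 1.476 mol; mass = 1.476 mol × 44.01 g/mol = 64.96 g
(c) C3H8 consumed = 2.46 × (1/5) = 0.492 mol; remaining = 0.99002 − 0.492 = 0.49802 mol; mass = 0.49802 mol × 44.09 g/mol = 21.96 g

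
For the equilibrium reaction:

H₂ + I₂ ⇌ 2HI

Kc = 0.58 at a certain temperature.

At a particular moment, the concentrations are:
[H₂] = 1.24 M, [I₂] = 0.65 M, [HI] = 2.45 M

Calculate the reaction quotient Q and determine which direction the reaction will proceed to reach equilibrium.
Q = 7.447, Q > K, reaction proceeds reverse (toward reactants)

Q = ([HI]^2) / ([H₂] × [I₂])
  = ((2.45)^2) / ((1.24)·(0.65)) = 6.0025/0.806 = 7.447
Since Q = 7.447 > Kc = 0.58, the reaction proceeds reverse (toward reactants) to reach equilibrium.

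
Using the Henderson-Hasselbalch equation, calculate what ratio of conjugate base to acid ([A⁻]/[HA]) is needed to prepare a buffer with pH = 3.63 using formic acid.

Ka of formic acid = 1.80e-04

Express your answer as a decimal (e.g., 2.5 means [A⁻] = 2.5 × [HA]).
[A⁻]/[HA] = 0.768

pKa = −log(1.80e-04) = 3.7447. pH = pKa + log([A⁻]/[HA]). 3.63 = 3.7447 + log(ratio). log(ratio) = 3.63 − 3.7447 = -0.1147. ratio = 10^(-0.1147) = 0.768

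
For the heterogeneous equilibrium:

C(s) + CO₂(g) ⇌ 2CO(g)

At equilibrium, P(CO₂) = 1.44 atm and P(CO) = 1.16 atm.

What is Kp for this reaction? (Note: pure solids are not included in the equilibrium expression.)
K_p = 0.934

Solid C is excluded.
Kp = P(CO)²/P(CO₂) = (1.16)²/1.44 = 1.346/1.44 = 0.934.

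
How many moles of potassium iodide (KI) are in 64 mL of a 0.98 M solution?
Moles = Molarity × Volume (L)
Moles = 0.98 M × 0.064 L = 0.06272 mol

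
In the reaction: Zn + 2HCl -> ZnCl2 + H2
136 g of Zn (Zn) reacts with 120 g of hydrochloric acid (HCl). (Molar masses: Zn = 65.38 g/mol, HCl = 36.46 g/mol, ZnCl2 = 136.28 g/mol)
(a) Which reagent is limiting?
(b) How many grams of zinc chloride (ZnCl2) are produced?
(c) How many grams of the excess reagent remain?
(a) HCl, (b) 224.3 g, (c) 28.41 g

Moles of Zn = 136 g ÷ 65.38 g/mol = 2.08015 mol
Moles of HCl = 120 g ÷ 36.46 g/mol = 3.29128 mol
Moles ÷ coefficient: Zn: 2.08015/1 = 2.08, HCl: 3.29128/2 = 1.646
(a) HCl has the smaller value, so HCl is the limiting reagent.
(b) Moles of ZnCl2 = 3.29128 mol HCl × (1/2) = 1.64564 mol; mass = 1.64564 mol × 136.28 g/mol = 224.3 g
(c) Zn consumed = 3.29128 × (1/2) = 1.64564 mol; remaining = 2.08015 − 1.64564 = 0.434508 mol; mass = 0.434508 mol × 65.38 g/mol = 28.41 g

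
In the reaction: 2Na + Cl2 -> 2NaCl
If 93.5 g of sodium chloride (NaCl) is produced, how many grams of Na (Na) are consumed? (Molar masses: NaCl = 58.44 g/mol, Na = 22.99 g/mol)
Moles of NaCl = 93.5 g ÷ 58.44 g/mol = 1.59993 mol
Mole ratio: 2 mol Na / 2 mol NaCl
Moles of Na = 1.59993 × (2/2) = 1.59993 mol
Mass of Na = 1.59993 mol × 22.99 g/mol = 36.78 g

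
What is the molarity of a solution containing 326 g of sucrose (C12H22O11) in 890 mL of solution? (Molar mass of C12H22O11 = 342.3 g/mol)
Moles of C12H22O11 = 326 g ÷ 342.3 g/mol = 0.952381 mol
Volume = 890 mL = 0.89 L
Molarity = 0.952381 mol ÷ 0.89 L = 1.07 M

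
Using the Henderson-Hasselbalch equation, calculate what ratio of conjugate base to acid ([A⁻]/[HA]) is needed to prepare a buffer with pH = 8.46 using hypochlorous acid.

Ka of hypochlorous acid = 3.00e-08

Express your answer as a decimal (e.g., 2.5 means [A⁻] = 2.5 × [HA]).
[A⁻]/[HA] = 8.652

pKa = −log(3.00e-08) = 7.5229. pH = pKa + log([A⁻]/[HA]). 8.46 = 7.5229 + log(ratio). log(ratio) = 8.46 − 7.5229 = 0.9371. ratio = 10^(0.9371) = 8.652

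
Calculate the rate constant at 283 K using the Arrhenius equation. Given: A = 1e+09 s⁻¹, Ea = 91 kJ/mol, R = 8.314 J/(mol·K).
1.60e-08 s⁻¹

k = A·exp(-Ea/(R·T)) = 1e+09·exp(-91000/(8.314·283)) = 1e+09·exp(-38.6763) = 1e+09·1.5962e-17 = 1.60e-08 s⁻¹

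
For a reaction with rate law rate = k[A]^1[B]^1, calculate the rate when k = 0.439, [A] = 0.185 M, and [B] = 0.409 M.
0.03322 M/s

rate = k·[A]^1·[B]^1 = 0.439·(0.185)^1·(0.409)^1 = 0.439·0.185·0.409 = 0.03322 M/s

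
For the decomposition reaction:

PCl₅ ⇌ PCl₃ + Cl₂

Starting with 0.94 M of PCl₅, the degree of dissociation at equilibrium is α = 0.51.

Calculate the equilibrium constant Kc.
K_c = 0.4990

x = α·[A]₀ = 0.51 × 0.94 = 0.4794 M dissociated.
At eq: [PCl₅] = 0.94 − 0.4794 = 0.4606 M; [PCl₃] = [Cl₂] = x = 0.4794 M.
Kc = [PCl₃][Cl₂]/[PCl₅] = (0.4794)²/0.4606 = 0.499.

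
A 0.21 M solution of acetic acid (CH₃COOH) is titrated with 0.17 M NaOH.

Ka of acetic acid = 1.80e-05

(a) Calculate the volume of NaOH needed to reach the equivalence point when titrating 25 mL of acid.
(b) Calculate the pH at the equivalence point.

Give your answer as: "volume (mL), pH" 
V = 30.9 mL, pH = 8.86

(a) At equivalence: moles acid = moles base.
moles acid = 0.21 × 0.025 = 0.00525 mol; V_NaOH = 0.00525/0.17 = 0.03088 L = 30.9 mL.
(b) At equivalence, all acid → conjugate base A⁻ at [A⁻] = 0.00525/0.05588 = 0.09395 M.
Kb = Kw/Ka = 1.0e-14/1.80e-05 = 5.556e-10; [OH⁻] = √(Kb·[A⁻]) = 7.224e-06; pOH = 5.14; pH = 14 − pOH = 8.86.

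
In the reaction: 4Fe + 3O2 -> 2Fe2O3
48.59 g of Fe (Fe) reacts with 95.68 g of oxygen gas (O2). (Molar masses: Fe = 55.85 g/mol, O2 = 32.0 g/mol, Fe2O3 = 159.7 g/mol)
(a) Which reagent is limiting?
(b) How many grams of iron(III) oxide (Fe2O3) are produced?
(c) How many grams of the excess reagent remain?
(a) Fe, (b) 69.47 g, (c) 74.8 g

Moles of Fe = 48.59 g ÷ 55.85 g/mol = 0.870009 mol
Moles of O2 = 95.68 g ÷ 32.0 g/mol = 2.99 mol
Moles ÷ coefficient: Fe: 0.870009/4 = 0.2175, O2: 2.99/3 = 0.9967
(a) Fe has the smaller value, so Fe is the limiting reagent.
(b) Moles of Fe2O3 = 0.870009 mol Fe × (2/4) = 0.435004 mol; mass = 0.435004 mol × 159.7 g/mol = 69.47 g
(c) O2 consumed = 0.870009 × (3/4) = 0.652507 mol; remaining = 2.99 − 0.652507 = 2.33749 mol; mass = 2.33749 mol × 32.0 g/mol = 74.8 g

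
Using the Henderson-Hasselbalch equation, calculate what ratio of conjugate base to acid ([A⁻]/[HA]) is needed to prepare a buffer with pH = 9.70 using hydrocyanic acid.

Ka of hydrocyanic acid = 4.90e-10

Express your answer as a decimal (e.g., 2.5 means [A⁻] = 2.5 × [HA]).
[A⁻]/[HA] = 2.456

pKa = −log(4.90e-10) = 9.3098. pH = pKa + log([A⁻]/[HA]). 9.70 = 9.3098 + log(ratio). log(ratio) = 9.70 − 9.3098 = 0.3902. ratio = 10^(0.3902) = 2.456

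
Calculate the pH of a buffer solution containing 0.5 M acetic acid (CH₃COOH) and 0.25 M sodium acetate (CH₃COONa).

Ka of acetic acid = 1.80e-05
pH = 4.44

pKa = -log(1.80e-05) = 4.74. pH = pKa + log([A⁻]/[HA]) = 4.74 + log(0.25/0.5)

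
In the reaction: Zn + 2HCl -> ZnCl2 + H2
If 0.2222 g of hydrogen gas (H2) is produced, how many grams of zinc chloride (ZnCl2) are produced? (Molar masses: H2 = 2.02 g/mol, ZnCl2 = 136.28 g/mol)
Moles of H2 = 0.2222 g ÷ 2.02 g/mol = 0.11 mol
Mole ratio: 1 mol ZnCl2 / 1 mol H2
Moles of ZnCl2 = 0.11 × (1/1) = 0.11 mol
Mass of ZnCl2 = 0.11 mol × 136.28 g/mol = 14.99 g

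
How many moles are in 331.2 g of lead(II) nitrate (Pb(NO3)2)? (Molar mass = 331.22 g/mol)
Moles = 331.2 g ÷ 331.22 g/mol = 0.9999 mol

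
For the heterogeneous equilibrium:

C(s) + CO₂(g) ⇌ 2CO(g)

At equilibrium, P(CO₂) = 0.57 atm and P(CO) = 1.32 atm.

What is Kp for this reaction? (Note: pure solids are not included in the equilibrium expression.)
K_p = 3.057

Solid C is excluded.
Kp = P(CO)²/P(CO₂) = (1.32)²/0.57 = 1.742/0.57 = 3.057.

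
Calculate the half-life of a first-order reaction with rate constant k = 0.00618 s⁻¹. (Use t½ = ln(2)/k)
112.16 s

t½ = ln(2)/k = 0.6931/0.00618 = 112.16 s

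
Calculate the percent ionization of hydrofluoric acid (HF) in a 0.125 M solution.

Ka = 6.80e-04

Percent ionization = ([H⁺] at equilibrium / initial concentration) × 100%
Percent ionization = 7.11%

Let x = [H⁺]. Ka = x²/(C - x) ⇒ x² + (6.80e-04)x - (6.80e-04)(0.125) = 0. x = 8.8858e-03. Percent = (8.8858e-03/0.125) × 100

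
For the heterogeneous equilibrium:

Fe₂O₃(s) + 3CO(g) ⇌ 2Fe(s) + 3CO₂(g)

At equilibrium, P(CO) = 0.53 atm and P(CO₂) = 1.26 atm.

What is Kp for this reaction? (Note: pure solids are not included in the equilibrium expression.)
K_p = 13.436

Solids (Fe₂O₃, Fe) are excluded.
Kp = P(CO₂)³/P(CO)³ = (1.26)³/(0.53)³ = 2/0.1489 = 13.436.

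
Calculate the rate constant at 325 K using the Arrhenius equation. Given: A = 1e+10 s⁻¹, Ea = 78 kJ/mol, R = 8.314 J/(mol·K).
2.91e-03 s⁻¹

k = A·exp(-Ea/(R·T)) = 1e+10·exp(-78000/(8.314·325)) = 1e+10·exp(-28.8670) = 1e+10·2.9056e-13 = 2.91e-03 s⁻¹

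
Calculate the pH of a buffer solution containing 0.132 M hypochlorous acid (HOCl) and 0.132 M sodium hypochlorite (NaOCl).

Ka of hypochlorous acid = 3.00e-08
pH = 7.52

pKa = -log(3.00e-08) = 7.52. pH = pKa + log([A⁻]/[HA]) = 7.52 + log(0.132/0.132)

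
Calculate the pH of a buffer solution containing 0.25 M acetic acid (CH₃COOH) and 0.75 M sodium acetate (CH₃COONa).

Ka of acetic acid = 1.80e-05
pH = 5.22

pKa = -log(1.80e-05) = 4.74. pH = pKa + log([A⁻]/[HA]) = 4.74 + log(0.75/0.25)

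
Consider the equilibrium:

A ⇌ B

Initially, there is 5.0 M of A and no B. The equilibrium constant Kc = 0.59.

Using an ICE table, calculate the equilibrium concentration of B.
[B] = 1.855 M

ICE: [A] = 5.0 − x, [B] = x.
Kc = x/(5.0 − x) = 0.59 ⇒ x = 0.59·5.0/(1 + 0.59) = 2.95/1.59 = 1.855.
[B] = x = 1.855 M.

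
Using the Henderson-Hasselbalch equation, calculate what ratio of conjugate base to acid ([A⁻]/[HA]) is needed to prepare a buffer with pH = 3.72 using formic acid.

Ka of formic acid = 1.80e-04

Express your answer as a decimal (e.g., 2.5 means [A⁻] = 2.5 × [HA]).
[A⁻]/[HA] = 0.945

pKa = −log(1.80e-04) = 3.7447. pH = pKa + log([A⁻]/[HA]). 3.72 = 3.7447 + log(ratio). log(ratio) = 3.72 − 3.7447 = -0.0247. ratio = 10^(-0.0247) = 0.945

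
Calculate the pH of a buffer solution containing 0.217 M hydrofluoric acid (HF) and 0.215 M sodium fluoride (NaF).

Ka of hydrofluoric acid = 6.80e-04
pH = 3.16

pKa = -log(6.80e-04) = 3.17. pH = pKa + log([A⁻]/[HA]) = 3.17 + log(0.215/0.217)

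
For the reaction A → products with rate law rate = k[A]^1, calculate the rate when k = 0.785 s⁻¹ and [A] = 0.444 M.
0.3485 M/s

rate = k·[A]^1 = 0.785·(0.444)^1 = 0.785·0.444 = 0.3485 M/s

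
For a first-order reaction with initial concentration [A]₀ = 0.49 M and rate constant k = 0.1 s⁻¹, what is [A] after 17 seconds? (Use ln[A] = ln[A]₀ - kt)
0.0895 M

ln[A] = ln[A]₀ - k·t = ln(0.49) - (0.1)·(17) = -0.7133 - 1.7000 = -2.4133
[A] = e^(-2.4133) = 0.0895 M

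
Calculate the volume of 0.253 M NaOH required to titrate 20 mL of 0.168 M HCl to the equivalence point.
V_{base} = 13.3 mL

At equivalence: moles acid = moles base.
moles HCl = 0.168 M × 0.02 L = 0.00336 mol
V_NaOH = 0.00336 mol ÷ 0.253 M = 0.01328 L = 13.3 mL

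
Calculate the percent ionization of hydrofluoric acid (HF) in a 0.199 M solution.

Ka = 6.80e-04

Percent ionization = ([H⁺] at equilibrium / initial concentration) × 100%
Percent ionization = 5.68%

Let x = [H⁺]. Ka = x²/(C - x) ⇒ x² + (6.80e-04)x - (6.80e-04)(0.199) = 0. x = 1.1298e-02. Percent = (1.1298e-02/0.199) × 100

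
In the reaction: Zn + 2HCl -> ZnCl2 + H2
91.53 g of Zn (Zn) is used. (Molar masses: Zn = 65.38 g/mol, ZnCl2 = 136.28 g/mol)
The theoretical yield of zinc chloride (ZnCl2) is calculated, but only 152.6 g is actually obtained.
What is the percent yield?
Moles of Zn = 91.53 g ÷ 65.38 g/mol = 1.39997 mol
Mole ratio: 1 mol ZnCl2 / 1 mol Zn
Moles of ZnCl2 = 1.39997 × (1/1) = 1.39997 mol
Theoretical yield = 1.39997 mol × 136.28 g/mol = 190.79 g
Actual yield = 152.6 g
Percent yield = (152.6 / 190.79) × 100% = 80.0%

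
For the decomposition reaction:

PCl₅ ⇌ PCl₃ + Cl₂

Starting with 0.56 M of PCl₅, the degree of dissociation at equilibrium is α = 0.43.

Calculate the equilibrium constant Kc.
K_c = 0.1817

x = α·[A]₀ = 0.43 × 0.56 = 0.2408 M dissociated.
At eq: [PCl₅] = 0.56 − 0.2408 = 0.3192 M; [PCl₃] = [Cl₂] = x = 0.2408 M.
Kc = [PCl₃][Cl₂]/[PCl₅] = (0.2408)²/0.3192 = 0.1817.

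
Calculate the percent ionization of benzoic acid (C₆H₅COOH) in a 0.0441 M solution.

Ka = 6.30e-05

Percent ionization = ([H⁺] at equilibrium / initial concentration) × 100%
Percent ionization = 3.71%

Let x = [H⁺]. Ka = x²/(C - x) ⇒ x² + (6.30e-05)x - (6.30e-05)(0.0441) = 0. x = 1.6356e-03. Percent = (1.6356e-03/0.0441) × 100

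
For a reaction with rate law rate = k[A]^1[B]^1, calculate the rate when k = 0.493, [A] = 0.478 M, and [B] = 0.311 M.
0.07329 M/s

rate = k·[A]^1·[B]^1 = 0.493·(0.478)^1·(0.311)^1 = 0.493·0.478·0.311 = 0.07329 M/s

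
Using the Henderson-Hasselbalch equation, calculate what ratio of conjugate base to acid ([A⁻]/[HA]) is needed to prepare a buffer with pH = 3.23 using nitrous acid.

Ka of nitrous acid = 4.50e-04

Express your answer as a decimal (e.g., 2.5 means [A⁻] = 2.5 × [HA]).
[A⁻]/[HA] = 0.764

pKa = −log(4.50e-04) = 3.3468. pH = pKa + log([A⁻]/[HA]). 3.23 = 3.3468 + log(ratio). log(ratio) = 3.23 − 3.3468 = -0.1168. ratio = 10^(-0.1168) = 0.764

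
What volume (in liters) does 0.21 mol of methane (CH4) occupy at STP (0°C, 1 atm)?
At STP, 1 mol of gas occupies 22.4 L
Volume = 0.21 mol × 22.4 L/mol = 4.70 L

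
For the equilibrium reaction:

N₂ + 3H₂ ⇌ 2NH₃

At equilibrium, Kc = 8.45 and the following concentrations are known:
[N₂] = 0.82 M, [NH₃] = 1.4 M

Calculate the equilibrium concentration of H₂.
[H₂] = 0.6564 M

Kc = ([NH₃]^2) / ([N₂] × [H₂]^3) = 8.45
[H₂]^3 = (product terms)/(Kc · other reactant terms) = 1.96 / (8.45 · 0.82) = 0.28287
[H₂] = (0.28287)^(1/3) = 0.6564 M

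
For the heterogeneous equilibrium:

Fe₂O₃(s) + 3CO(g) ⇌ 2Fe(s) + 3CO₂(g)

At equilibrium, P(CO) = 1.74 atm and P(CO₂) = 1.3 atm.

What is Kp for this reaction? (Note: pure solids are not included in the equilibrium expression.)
K_p = 0.417

Solids (Fe₂O₃, Fe) are excluded.
Kp = P(CO₂)³/P(CO)³ = (1.3)³/(1.74)³ = 2.197/5.268 = 0.417.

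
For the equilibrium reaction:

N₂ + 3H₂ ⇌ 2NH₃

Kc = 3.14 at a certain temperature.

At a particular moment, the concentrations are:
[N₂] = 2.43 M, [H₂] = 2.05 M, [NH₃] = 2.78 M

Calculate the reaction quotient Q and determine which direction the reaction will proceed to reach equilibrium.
Q = 0.369, Q < K, reaction proceeds forward (toward products)

Q = ([NH₃]^2) / ([N₂] × [H₂]^3)
  = ((2.78)^2) / ((2.43)·(2.05)^3) = 7.7284/20.935 = 0.3692
Since Q = 0.3692 < Kc = 3.14, the reaction proceeds forward (toward products) to reach equilibrium.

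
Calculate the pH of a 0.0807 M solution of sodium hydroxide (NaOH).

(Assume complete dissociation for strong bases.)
pH = 12.91

[OH⁻] = 0.0807 M for strong base. pOH = -log[OH⁻] = 1.09, pH = 14 - pOH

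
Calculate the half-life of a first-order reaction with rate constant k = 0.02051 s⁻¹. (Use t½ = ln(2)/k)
33.80 s

t½ = ln(2)/k = 0.6931/0.02051 = 33.80 s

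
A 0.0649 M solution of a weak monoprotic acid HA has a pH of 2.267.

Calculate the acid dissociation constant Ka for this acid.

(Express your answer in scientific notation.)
K_a = 4.92e-04

[H⁺] = 10^(−pH) = 10^(−2.267) = 5.408e-03 M. For HA ⇌ H⁺ + A⁻, Ka = x²/(C − x) = (5.408e-03)²/(0.0649 − 5.408e-03) = 4.92e-04.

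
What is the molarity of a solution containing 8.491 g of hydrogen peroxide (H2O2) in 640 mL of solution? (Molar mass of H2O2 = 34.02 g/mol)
Moles of H2O2 = 8.491 g ÷ 34.02 g/mol = 0.249588 mol
Volume = 640 mL = 0.64 L
Molarity = 0.249588 mol ÷ 0.64 L = 0.39 M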